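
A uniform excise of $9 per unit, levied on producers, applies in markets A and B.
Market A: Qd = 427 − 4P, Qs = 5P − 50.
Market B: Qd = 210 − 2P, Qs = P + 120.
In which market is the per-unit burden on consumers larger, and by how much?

Market A: pre-tax P* = $53, Q* = 215; post-tax Q = 195; per-unit burden on consumers = $5.
Market B: pre-tax P* = $30, Q* = 150; post-tax Q = 144; per-unit burden on consumers = $3.
Difference: $5 vs $3 → market A is larger by $2.

Market A, by $2.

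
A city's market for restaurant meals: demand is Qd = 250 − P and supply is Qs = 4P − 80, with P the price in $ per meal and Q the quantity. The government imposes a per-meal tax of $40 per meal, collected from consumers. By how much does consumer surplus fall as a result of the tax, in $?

Before the tax: set 250 − P = 4P − 80 → P* = $66, Q* = 184.
With the tax collected from consumers, demand (in seller-price terms) shifts: Qd = 250 − (P + 40).
Solving gives Q = 152 with consumers paying $98 and sellers receiving $58 (the $40 wedge).
ΔCS is the trapezoid between Q = 152 and Q = 184 of height $32: ½ · (184 + 152) · 32 = $5376.

Consumer surplus falls by $5376.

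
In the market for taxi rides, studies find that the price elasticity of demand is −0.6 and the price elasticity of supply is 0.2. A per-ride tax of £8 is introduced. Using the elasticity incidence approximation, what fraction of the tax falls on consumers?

Consumers' share ≈ 0.25.

Incidence ratio: consumers' share ≈ εs / (εs + |εd|) = 0.2 / (0.2 + 0.6) = 0.25.
Supply is the less elastic side, so consumers bear the smaller share.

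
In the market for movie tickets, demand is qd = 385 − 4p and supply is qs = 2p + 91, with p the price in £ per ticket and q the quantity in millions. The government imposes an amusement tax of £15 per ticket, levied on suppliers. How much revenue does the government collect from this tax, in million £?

Without the tax, 385 − 4p = 2p + 91 gives 6p = 294, so p* = £49 and q* = 189.
With the tax collected from suppliers, supply shifts: qs = 2(p − 15) + 91.
Solving gives q = 169 with consumers paying £54 and suppliers receiving £39 (the £15 wedge).
Revenue = t · Q = 15 · 169 = £2535.

Tax revenue = £2535 million.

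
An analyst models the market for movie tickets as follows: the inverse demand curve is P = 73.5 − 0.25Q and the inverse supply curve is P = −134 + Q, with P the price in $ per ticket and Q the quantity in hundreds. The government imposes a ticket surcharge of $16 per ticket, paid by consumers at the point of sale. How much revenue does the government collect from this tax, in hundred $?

Inverting to Q(P) form: Qd = 294 − 4P; Qs = P + 134.
Before the tax: set 294 − 4P = P + 134 → P* = $32, Q* = 166.
With the tax collected from consumers, demand (in seller-price terms) shifts: Qd = 294 − 4(P + 16).
Solving gives Q = 153.2 with consumers paying $35.2 and producers receiving $19.2 (the $16 wedge).
Revenue = t · Q = 16 · 153.2 = $2451.2.

Tax revenue = $2451.2 hundred.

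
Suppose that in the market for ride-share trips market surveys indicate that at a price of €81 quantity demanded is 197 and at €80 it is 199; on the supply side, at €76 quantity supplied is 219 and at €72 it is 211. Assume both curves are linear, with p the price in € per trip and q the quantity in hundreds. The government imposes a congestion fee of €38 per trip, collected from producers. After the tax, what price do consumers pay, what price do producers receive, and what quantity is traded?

Demand slope: (199 − 197)/(80 − 81) = -2, so qd = 359 − 2p.
Supply slope: (211 − 219)/(72 − 76) = 2, so qs = 2p + 67.
Before the tax: set 359 − 2p = 2p + 67 → p* = €73, q* = 213.
With the tax collected from producers, supply shifts: qs = 2(p − 38) + 67.
Solving gives q = 175 with consumers paying €92 and producers receiving €54 (the €38 wedge).
The less price-elastic side of the market bears the larger share of a per-unit tax.

Consumers pay €92; producers receive €54; quantity = 175.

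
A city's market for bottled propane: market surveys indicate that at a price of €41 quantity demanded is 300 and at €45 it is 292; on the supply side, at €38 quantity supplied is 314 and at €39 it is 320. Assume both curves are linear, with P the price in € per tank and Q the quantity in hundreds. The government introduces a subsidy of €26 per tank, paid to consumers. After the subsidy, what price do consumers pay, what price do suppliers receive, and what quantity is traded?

Consumers pay €17.5; suppliers receive €43.5; quantity = 347.

Demand slope: (292 − 300)/(45 − 41) = -2, so Qd = 382 − 2P.
Supply slope: (320 − 314)/(39 − 38) = 6, so Qs = 6P + 86.
Before the subsidy: set 382 − 2P = 6P + 86 → P* = €37, Q* = 308.
With a per-unit subsidy paid to consumers, each effectively pays P − 26, so demand becomes Qd = 382 − 2(P − 26).
Solving gives Q = 347 with consumers paying €17.5 and suppliers receiving €43.5 (the €26 wedge).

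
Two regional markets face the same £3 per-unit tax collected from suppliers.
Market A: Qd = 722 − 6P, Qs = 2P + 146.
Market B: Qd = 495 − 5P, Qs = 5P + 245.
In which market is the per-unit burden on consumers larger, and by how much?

Market B, by £0.75.

Market A: pre-tax P* = £72, Q* = 290; post-tax Q = 285.5; per-unit burden on consumers = £0.75.
Market B: pre-tax P* = £25, Q* = 370; post-tax Q = 362.5; per-unit burden on consumers = £1.5.
Difference: £0.75 vs £1.5 → market B is larger by £0.75.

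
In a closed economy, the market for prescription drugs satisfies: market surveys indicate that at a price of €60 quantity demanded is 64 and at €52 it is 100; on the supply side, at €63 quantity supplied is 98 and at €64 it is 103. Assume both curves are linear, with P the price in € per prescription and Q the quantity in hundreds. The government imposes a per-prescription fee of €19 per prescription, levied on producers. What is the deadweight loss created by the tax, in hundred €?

Demand slope: (100 − 64)/(52 − 60) = -4.5, so Qd = 334 − 4.5P.
Supply slope: (103 − 98)/(64 − 63) = 5, so Qs = 5P − 217.
Before the tax: set 334 − 4.5P = 5P − 217 → P* = €58, Q* = 73.
With the tax collected from producers, supply shifts: Qs = 5(P − 19) − 217.
Solving gives Q = 28 with consumers paying €68 and producers receiving €49 (the €19 wedge).
Quantity falls by |ΔQ| = |73 − 28| = 45.
DWL = ½ · t · |ΔQ| = ½ · 19 · 45 = €427.5.

Deadweight loss = €427.5 hundred.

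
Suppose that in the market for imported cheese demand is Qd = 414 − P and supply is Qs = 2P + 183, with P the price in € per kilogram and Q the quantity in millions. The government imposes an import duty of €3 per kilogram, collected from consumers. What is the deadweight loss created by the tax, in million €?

Without the tax, 414 − P = 2P + 183 gives 3P = 231, so P* = €77 and Q* = 337.
With the tax collected from consumers, demand (in seller-price terms) shifts: Qd = 414 − (P + 3).
Solving gives Q = 335 with consumers paying €79 and sellers receiving €76 (the €3 wedge).
Quantity falls by |ΔQ| = |337 − 335| = 2.
DWL = ½ · t · |ΔQ| = ½ · 3 · 2 = €3.

Deadweight loss = €3 million.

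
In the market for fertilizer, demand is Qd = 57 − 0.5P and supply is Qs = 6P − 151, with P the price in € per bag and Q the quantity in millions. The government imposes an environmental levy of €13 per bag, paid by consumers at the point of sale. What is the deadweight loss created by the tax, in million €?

Deadweight loss = €39 million.

Without the tax, 57 − 0.5P = 6P − 151 gives 6.5P = 208, so P* = €32 and Q* = 41.
With the tax collected from consumers, demand (in seller-price terms) shifts: Qd = 57 − 0.5(P + 13).
New equilibrium: consumers pay €44, suppliers receive €31, Q = 35. (Wedge: Pb − Ps = 13.)
Quantity falls by |ΔQ| = |41 − 35| = 6.
DWL = ½ · t · |ΔQ| = ½ · 13 · 6 = €39.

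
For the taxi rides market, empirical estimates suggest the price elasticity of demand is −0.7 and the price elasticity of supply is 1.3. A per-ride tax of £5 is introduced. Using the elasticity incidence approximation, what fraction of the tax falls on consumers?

Incidence ratio: consumers' share ≈ εs / (εs + |εd|) = 1.3 / (1.3 + 0.7) = 0.65.
Supply is the more elastic side, so consumers bear the larger share.

Consumers' share ≈ 0.65.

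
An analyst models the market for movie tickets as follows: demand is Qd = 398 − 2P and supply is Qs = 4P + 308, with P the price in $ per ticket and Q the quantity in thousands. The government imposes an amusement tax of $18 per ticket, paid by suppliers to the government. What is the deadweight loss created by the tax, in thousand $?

Deadweight loss = $216 thousand.

Before the tax: set 398 − 2P = 4P + 308 → P* = $15, Q* = 368.
With the tax collected from suppliers, supply shifts: Qs = 4(P − 18) + 308.
New equilibrium: consumers pay $27, suppliers receive $9, Q = 344. (Wedge: Pb − Ps = 18.)
Quantity falls by |ΔQ| = |368 − 344| = 24.
DWL = ½ · t · |ΔQ| = ½ · 18 · 24 = $216.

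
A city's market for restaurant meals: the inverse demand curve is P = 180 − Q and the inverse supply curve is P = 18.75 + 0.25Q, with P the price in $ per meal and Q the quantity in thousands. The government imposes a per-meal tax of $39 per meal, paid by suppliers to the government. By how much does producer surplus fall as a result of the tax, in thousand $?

Producer surplus falls by $884.52 thousand.

Inverting to Q(P) form: Qd = 180 − P; Qs = 4P − 75.
Before the tax: set 180 − P = 4P − 75 → P* = $51, Q* = 129.
With the tax collected from suppliers, supply shifts: Qs = 4(P − 39) − 75.
Solving gives Q = 97.8 with buyers paying $82.2 and suppliers receiving $43.2 (the $39 wedge).
ΔPS is the trapezoid between Q = 97.8 and Q = 129 of height $7.8: ½ · (129 + 97.8) · 7.8 = $884.52.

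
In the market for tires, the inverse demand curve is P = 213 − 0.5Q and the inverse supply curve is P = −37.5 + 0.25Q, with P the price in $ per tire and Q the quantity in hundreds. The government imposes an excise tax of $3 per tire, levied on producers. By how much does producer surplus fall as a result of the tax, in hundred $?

Inverting to Q(P) form: Qd = 426 − 2P; Qs = 4P + 150.
Without the tax, 426 − 2P = 4P + 150 gives 6P = 276, so P* = $46 and Q* = 334.
With the tax collected from producers, supply shifts: Qs = 4(P − 3) + 150.
New equilibrium: consumers pay $48, producers receive $45, Q = 330. (Wedge: Pb − Ps = 3.)
ΔPS is the trapezoid between Q = 330 and Q = 334 of height $1: ½ · (334 + 330) · 1 = $332.

Producer surplus falls by $332 hundred.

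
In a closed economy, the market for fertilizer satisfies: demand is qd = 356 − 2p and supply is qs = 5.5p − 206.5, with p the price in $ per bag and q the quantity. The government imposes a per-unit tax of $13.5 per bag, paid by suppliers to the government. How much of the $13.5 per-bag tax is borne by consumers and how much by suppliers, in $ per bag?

Consumers bear $9.9 per bag; suppliers bear $3.6 per bag.

Before the tax: set 356 − 2p = 5.5p − 206.5 → p* = $75, q* = 206.
With the tax collected from suppliers, supply shifts: qs = 5.5(p − 13.5) − 206.5.
Solving gives q = 186.2 with consumers paying $84.9 and suppliers receiving $71.4 (the $13.5 wedge).
Burden on consumers: $9.9; on suppliers: $3.6. (They sum to $13.5.)
The less price-elastic side of the market bears the larger share of a per-unit tax.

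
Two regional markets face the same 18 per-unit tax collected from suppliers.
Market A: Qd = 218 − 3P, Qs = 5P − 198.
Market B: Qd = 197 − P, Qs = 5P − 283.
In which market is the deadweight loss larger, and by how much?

Market A: pre-tax P* = 52, Q* = 62; post-tax Q = 28.25; deadweight loss = 303.75.
Market B: pre-tax P* = 80, Q* = 117; post-tax Q = 102; deadweight loss = 135.
Difference: 303.75 vs 135 → market A is larger by 168.75.

Market A, by 168.75.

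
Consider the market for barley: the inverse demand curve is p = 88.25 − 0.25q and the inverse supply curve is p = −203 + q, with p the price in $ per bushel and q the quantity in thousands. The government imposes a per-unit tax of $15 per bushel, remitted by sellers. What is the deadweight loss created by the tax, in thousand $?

Deadweight loss = $90 thousand.

Rewrite in direct form: qd = 353 − 4p and qs = p + 203.
Without the tax, 353 − 4p = p + 203 gives 5p = 150, so p* = $30 and q* = 233.
With the tax collected from sellers, supply shifts: qs = (p − 15) + 203.
Solving gives q = 221 with consumers paying $33 and sellers receiving $18 (the $15 wedge).
Quantity falls by |ΔQ| = |233 − 221| = 12.
DWL = ½ · t · |ΔQ| = ½ · 15 · 12 = $90.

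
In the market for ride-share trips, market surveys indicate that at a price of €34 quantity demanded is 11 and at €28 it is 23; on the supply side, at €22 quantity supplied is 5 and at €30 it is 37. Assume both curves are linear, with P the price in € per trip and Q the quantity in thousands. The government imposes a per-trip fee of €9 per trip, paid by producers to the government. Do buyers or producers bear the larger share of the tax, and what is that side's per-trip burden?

Demand slope: (23 − 11)/(28 − 34) = -2, so Qd = 79 − 2P.
Supply slope: (37 − 5)/(30 − 22) = 4, so Qs = 4P − 83.
Without the tax, 79 − 2P = 4P − 83 gives 6P = 162, so P* = €27 and Q* = 25.
With the tax collected from producers, supply shifts: Qs = 4(P − 9) − 83.
Solving gives Q = 13 with buyers paying €33 and producers receiving €24 (the €9 wedge).
Per-trip burden: buyers €6, producers €3.
Buyers take the larger share because demand is less price-elastic here (demand slope 2 vs supply slope 4).

Buyers bear the larger share: €6 per trip.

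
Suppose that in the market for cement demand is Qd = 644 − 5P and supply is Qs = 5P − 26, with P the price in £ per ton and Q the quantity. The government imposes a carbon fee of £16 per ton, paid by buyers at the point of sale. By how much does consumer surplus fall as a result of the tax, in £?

Consumer surplus falls by £2312.

Without the tax, 644 − 5P = 5P − 26 gives 10P = 670, so P* = £67 and Q* = 309.
With the tax collected from buyers, demand (in seller-price terms) shifts: Qd = 644 − 5(P + 16).
Solving gives Q = 269 with buyers paying £75 and producers receiving £59 (the £16 wedge).
ΔCS is the trapezoid between Q = 269 and Q = 309 of height £8: ½ · (309 + 269) · 8 = £2312.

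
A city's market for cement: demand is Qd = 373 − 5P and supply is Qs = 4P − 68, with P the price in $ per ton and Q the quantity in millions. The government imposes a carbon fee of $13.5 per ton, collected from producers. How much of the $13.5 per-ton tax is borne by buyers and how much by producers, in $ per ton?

Buyers bear $6 per ton; producers bear $7.5 per ton.

Without the tax, 373 − 5P = 4P − 68 gives 9P = 441, so P* = $49 and Q* = 128.
With the tax collected from producers, supply shifts: Qs = 4(P − 13.5) − 68.
Solving gives Q = 98 with buyers paying $55 and producers receiving $41.5 (the $13.5 wedge).
Burden on buyers: $6; on producers: $7.5. (They sum to $13.5.)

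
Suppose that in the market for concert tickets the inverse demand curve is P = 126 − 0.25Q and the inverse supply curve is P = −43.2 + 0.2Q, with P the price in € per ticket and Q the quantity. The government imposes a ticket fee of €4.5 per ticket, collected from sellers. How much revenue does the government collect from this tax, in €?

Rewrite in direct form: Qd = 504 − 4P and Qs = 5P + 216.
Before the tax: set 504 − 4P = 5P + 216 → P* = €32, Q* = 376.
With the tax collected from sellers, supply shifts: Qs = 5(P − 4.5) + 216.
Solving gives Q = 366 with buyers paying €34.5 and sellers receiving €30 (the €4.5 wedge).
Revenue = t · Q = 4.5 · 366 = €1647.

Tax revenue = €1647.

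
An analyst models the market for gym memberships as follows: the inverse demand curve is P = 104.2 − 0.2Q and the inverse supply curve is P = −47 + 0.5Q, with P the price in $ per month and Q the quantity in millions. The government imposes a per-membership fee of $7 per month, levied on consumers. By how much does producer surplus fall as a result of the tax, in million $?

Producer surplus falls by $1055 million.

Rewrite in direct form: Qd = 521 − 5P and Qs = 2P + 94.
Without the tax, 521 − 5P = 2P + 94 gives 7P = 427, so P* = $61 and Q* = 216.
With the tax collected from consumers, demand (in seller-price terms) shifts: Qd = 521 − 5(P + 7).
New equilibrium: consumers pay $63, suppliers receive $56, Q = 206. (Wedge: Pb − Ps = 7.)
ΔPS is the trapezoid between Q = 206 and Q = 216 of height $5: ½ · (216 + 206) · 5 = $1055.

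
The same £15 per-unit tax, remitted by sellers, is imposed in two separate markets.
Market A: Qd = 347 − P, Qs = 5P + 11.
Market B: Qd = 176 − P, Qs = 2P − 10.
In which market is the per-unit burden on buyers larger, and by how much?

Market A: pre-tax P* = £56, Q* = 291; post-tax Q = 278.5; per-unit burden on buyers = £12.5.
Market B: pre-tax P* = £62, Q* = 114; post-tax Q = 104; per-unit burden on buyers = £10.
Difference: £12.5 vs £10 → market A is larger by £2.5.

Market A, by £2.5.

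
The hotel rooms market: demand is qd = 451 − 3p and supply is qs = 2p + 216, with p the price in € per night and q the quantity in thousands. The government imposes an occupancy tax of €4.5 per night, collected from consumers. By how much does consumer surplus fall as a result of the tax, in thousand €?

Before the tax: set 451 − 3p = 2p + 216 → p* = €47, q* = 310.
With the tax collected from consumers, demand (in seller-price terms) shifts: qd = 451 − 3(p + 4.5).
New equilibrium: consumers pay €48.8, sellers receive €44.3, q = 304.6. (Wedge: pb − ps = 4.5.)
ΔCS is the trapezoid between Q = 304.6 and Q = 310 of height €1.8: ½ · (310 + 304.6) · 1.8 = €553.14.

Consumer surplus falls by €553.14 thousand.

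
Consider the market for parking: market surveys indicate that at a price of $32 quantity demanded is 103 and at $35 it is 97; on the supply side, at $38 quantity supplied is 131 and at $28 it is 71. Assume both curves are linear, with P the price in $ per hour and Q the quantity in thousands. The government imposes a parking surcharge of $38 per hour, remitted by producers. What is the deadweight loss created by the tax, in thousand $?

Deadweight loss = $1083 thousand.

Demand slope: (97 − 103)/(35 − 32) = -2, so Qd = 167 − 2P.
Supply slope: (71 − 131)/(28 − 38) = 6, so Qs = 6P − 97.
Before the tax: set 167 − 2P = 6P − 97 → P* = $33, Q* = 101.
With the tax collected from producers, supply shifts: Qs = 6(P − 38) − 97.
Solving gives Q = 44 with buyers paying $61.5 and producers receiving $23.5 (the $38 wedge).
Quantity falls by |ΔQ| = |101 − 44| = 57.
DWL = ½ · t · |ΔQ| = ½ · 38 · 57 = $1083.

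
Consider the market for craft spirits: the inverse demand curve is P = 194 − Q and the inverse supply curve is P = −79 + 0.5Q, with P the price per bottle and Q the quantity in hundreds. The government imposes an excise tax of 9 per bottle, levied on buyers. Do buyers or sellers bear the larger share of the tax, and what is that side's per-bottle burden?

Inverting to Q(P) form: Qd = 194 − P; Qs = 2P + 158.
Without the tax, 194 − P = 2P + 158 gives 3P = 36, so P* = 12 and Q* = 182.
With the tax collected from buyers, demand (in seller-price terms) shifts: Qd = 194 − (P + 9).
New equilibrium: buyers pay 18, sellers receive 9, Q = 176. (Wedge: Pb − Ps = 9.)
Per-bottle burden: buyers 6, sellers 3.
Buyers take the larger share because demand is less price-elastic here (demand slope 1 vs supply slope 2).

Buyers bear the larger share: 6 per bottle.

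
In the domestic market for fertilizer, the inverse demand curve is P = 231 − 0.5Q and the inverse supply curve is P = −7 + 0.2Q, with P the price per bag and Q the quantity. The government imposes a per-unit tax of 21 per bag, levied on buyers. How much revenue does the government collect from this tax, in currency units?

Tax revenue = 6510.

Rewrite in direct form: Qd = 462 − 2P and Qs = 5P + 35.
Before the tax: set 462 − 2P = 5P + 35 → P* = 61, Q* = 340.
With the tax collected from buyers, demand (in seller-price terms) shifts: Qd = 462 − 2(P + 21).
New equilibrium: buyers pay 76, suppliers receive 55, Q = 310. (Wedge: Pb − Ps = 21.)
Revenue = t · Q = 21 · 310 = 6510.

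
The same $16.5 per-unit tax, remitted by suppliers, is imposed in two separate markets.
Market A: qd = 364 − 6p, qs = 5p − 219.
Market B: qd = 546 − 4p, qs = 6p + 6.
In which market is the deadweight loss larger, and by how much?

Market A: pre-tax p* = $53, q* = 46; post-tax q = 1; deadweight loss = $371.25.
Market B: pre-tax p* = $54, q* = 330; post-tax q = 290.4; deadweight loss = $326.7.
Difference: $371.25 vs $326.7 → market A is larger by $44.55.

Market A, by $44.55.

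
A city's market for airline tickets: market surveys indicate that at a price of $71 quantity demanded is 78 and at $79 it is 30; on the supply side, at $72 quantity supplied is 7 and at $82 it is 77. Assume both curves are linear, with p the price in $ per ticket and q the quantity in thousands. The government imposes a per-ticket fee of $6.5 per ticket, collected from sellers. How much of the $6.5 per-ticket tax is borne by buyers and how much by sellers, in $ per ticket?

Buyers bear $3.5 per ticket; sellers bear $3 per ticket.

Demand slope: (30 − 78)/(79 − 71) = -6, so qd = 504 − 6p.
Supply slope: (77 − 7)/(82 − 72) = 7, so qs = 7p − 497.
Before the tax: set 504 − 6p = 7p − 497 → p* = $77, q* = 42.
With the tax collected from sellers, supply shifts: qs = 7(p − 6.5) − 497.
New equilibrium: buyers pay $80.5, sellers receive $74, q = 21. (Wedge: pb − ps = 6.5.)
Burden on buyers: $3.5; on sellers: $3. (They sum to $6.5.)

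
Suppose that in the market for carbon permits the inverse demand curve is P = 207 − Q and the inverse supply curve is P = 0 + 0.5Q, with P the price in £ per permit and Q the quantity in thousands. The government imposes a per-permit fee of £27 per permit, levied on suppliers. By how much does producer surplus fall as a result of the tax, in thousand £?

Inverting to Q(P) form: Qd = 207 − P; Qs = 2P.
Before the tax: set 207 − P = 2P → P* = £69, Q* = 138.
With the tax collected from suppliers, supply shifts: Qs = 2(P − 27).
New equilibrium: consumers pay £87, suppliers receive £60, Q = 120. (Wedge: Pb − Ps = 27.)
ΔPS is the trapezoid between Q = 120 and Q = 138 of height £9: ½ · (138 + 120) · 9 = £1161.

Producer surplus falls by £1161 thousand.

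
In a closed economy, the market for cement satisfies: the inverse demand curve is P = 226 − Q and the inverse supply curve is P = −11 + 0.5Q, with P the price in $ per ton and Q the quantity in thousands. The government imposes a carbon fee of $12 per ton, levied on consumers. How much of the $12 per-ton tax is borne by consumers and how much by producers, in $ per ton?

Inverting to Q(P) form: Qd = 226 − P; Qs = 2P + 22.
Without the tax, 226 − P = 2P + 22 gives 3P = 204, so P* = $68 and Q* = 158.
With the tax collected from consumers, demand (in seller-price terms) shifts: Qd = 226 − (P + 12).
New equilibrium: consumers pay $76, producers receive $64, Q = 150. (Wedge: Pb − Ps = 12.)
Burden on consumers: $8; on producers: $4. (They sum to $12.)

Consumers bear $8 per ton; producers bear $4 per ton.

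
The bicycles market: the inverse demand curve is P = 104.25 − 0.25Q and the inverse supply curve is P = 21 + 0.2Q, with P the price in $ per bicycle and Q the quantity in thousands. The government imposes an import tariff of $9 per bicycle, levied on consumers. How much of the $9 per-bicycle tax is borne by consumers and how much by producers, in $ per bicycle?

Inverting to Q(P) form: Qd = 417 − 4P; Qs = 5P − 105.
Before the tax: set 417 − 4P = 5P − 105 → P* = $58, Q* = 185.
With the tax collected from consumers, demand (in seller-price terms) shifts: Qd = 417 − 4(P + 9).
Solving gives Q = 165 with consumers paying $63 and producers receiving $54 (the $9 wedge).
Burden on consumers: $5; on producers: $4. (They sum to $9.)
The less price-elastic side of the market bears the larger share of a per-unit tax.

Consumers bear $5 per bicycle; producers bear $4 per bicycle.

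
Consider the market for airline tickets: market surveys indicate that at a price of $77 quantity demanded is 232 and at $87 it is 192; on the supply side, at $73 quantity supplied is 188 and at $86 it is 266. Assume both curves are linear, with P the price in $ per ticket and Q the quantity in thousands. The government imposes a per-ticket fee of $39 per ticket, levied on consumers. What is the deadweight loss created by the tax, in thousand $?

Deadweight loss = $1825.2 thousand.

Demand slope: (192 − 232)/(87 − 77) = -4, so Qd = 540 − 4P.
Supply slope: (266 − 188)/(86 − 73) = 6, so Qs = 6P − 250.
Without the tax, 540 − 4P = 6P − 250 gives 10P = 790, so P* = $79 and Q* = 224.
With the tax collected from consumers, demand (in seller-price terms) shifts: Qd = 540 − 4(P + 39).
Solving gives Q = 130.4 with consumers paying $102.4 and sellers receiving $63.4 (the $39 wedge).
Quantity falls by |ΔQ| = |224 − 130.4| = 93.6.
DWL = ½ · t · |ΔQ| = ½ · 39 · 93.6 = $1825.2.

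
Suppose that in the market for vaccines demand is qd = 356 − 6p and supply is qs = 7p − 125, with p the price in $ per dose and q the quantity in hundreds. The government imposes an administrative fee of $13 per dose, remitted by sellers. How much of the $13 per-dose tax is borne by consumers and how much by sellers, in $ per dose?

Consumers bear $7 per dose; sellers bear $6 per dose.

Before the tax: set 356 − 6p = 7p − 125 → p* = $37, q* = 134.
With the tax collected from sellers, supply shifts: qs = 7(p − 13) − 125.
New equilibrium: consumers pay $44, sellers receive $31, q = 92. (Wedge: pb − ps = 13.)
Burden on consumers: $7; on sellers: $6. (They sum to $13.)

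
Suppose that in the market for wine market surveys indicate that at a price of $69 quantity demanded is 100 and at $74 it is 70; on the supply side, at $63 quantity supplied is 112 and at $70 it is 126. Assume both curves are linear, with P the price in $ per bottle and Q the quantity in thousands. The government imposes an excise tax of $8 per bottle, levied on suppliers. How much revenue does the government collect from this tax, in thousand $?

Tax revenue = $848 thousand.

Demand slope: (70 − 100)/(74 − 69) = -6, so Qd = 514 − 6P.
Supply slope: (126 − 112)/(70 − 63) = 2, so Qs = 2P − 14.
Before the tax: set 514 − 6P = 2P − 14 → P* = $66, Q* = 118.
With the tax collected from suppliers, supply shifts: Qs = 2(P − 8) − 14.
Solving gives Q = 106 with consumers paying $68 and suppliers receiving $60 (the $8 wedge).
Revenue = t · Q = 8 · 106 = $848.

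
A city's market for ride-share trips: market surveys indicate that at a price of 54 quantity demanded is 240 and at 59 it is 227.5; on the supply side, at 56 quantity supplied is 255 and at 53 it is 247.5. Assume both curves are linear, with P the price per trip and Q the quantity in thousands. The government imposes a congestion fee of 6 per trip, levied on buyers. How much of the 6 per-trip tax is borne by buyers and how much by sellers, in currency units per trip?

Buyers bear 3 per trip; sellers bear 3 per trip.

Demand slope: (227.5 − 240)/(59 − 54) = -2.5, so Qd = 375 − 2.5P.
Supply slope: (247.5 − 255)/(53 − 56) = 2.5, so Qs = 2.5P + 115.
Before the tax: set 375 − 2.5P = 2.5P + 115 → P* = 52, Q* = 245.
With the tax collected from buyers, demand (in seller-price terms) shifts: Qd = 375 − 2.5(P + 6).
New equilibrium: buyers pay 55, sellers receive 49, Q = 237.5. (Wedge: Pb − Ps = 6.)
Burden on buyers: 3; on sellers: 3. (They sum to 6.)
The less price-elastic side of the market bears the larger share of a per-unit tax.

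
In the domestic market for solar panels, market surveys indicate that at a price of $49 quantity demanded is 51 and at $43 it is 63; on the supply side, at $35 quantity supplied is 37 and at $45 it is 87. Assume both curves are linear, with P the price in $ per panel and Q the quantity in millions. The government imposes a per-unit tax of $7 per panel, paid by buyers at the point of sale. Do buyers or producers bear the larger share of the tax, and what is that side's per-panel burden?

Demand slope: (63 − 51)/(43 − 49) = -2, so Qd = 149 − 2P.
Supply slope: (87 − 37)/(45 − 35) = 5, so Qs = 5P − 138.
Without the tax, 149 − 2P = 5P − 138 gives 7P = 287, so P* = $41 and Q* = 67.
With the tax collected from buyers, demand (in seller-price terms) shifts: Qd = 149 − 2(P + 7).
Solving gives Q = 57 with buyers paying $46 and producers receiving $39 (the $7 wedge).
Per-panel burden: buyers $5, producers $2.
Buyers take the larger share because demand is less price-elastic here (demand slope 2 vs supply slope 5).

Buyers bear the larger share: $5 per panel.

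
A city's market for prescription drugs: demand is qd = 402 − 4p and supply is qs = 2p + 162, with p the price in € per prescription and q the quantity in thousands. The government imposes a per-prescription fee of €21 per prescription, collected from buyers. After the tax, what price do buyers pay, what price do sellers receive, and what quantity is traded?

Buyers pay €47; sellers receive €26; quantity = 214.

Before the tax: set 402 − 4p = 2p + 162 → p* = €40, q* = 242.
With the tax collected from buyers, demand (in seller-price terms) shifts: qd = 402 − 4(p + 21).
Solving gives q = 214 with buyers paying €47 and sellers receiving €26 (the €21 wedge).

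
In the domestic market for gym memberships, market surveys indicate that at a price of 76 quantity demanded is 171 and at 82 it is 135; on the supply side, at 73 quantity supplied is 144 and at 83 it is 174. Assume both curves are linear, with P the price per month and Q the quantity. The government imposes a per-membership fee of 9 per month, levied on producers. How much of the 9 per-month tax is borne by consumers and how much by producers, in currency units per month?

Consumers bear 3 per month; producers bear 6 per month.

Demand slope: (135 − 171)/(82 − 76) = -6, so Qd = 627 − 6P.
Supply slope: (174 − 144)/(83 − 73) = 3, so Qs = 3P − 75.
Without the tax, 627 − 6P = 3P − 75 gives 9P = 702, so P* = 78 and Q* = 159.
With the tax collected from producers, supply shifts: Qs = 3(P − 9) − 75.
New equilibrium: consumers pay 81, producers receive 72, Q = 141. (Wedge: Pb − Ps = 9.)
Burden on consumers: 3; on producers: 6. (They sum to 9.)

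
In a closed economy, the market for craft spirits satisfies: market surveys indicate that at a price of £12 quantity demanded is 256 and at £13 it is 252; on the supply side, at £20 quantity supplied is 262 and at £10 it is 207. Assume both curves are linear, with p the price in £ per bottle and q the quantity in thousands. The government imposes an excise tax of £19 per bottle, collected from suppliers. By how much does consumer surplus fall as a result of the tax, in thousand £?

Demand slope: (252 − 256)/(13 − 12) = -4, so qd = 304 − 4p.
Supply slope: (207 − 262)/(10 − 20) = 5.5, so qs = 5.5p + 152.
Without the tax, 304 − 4p = 5.5p + 152 gives 9.5p = 152, so p* = £16 and q* = 240.
With the tax collected from suppliers, supply shifts: qs = 5.5(p − 19) + 152.
Solving gives q = 196 with buyers paying £27 and suppliers receiving £8 (the £19 wedge).
ΔCS is the trapezoid between Q = 196 and Q = 240 of height £11: ½ · (240 + 196) · 11 = £2398.

Consumer surplus falls by £2398 thousand.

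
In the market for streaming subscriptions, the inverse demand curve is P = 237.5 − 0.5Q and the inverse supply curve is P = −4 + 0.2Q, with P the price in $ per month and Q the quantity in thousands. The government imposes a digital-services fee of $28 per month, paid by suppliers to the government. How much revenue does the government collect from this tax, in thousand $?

Tax revenue = $8540 thousand.

Inverting to Q(P) form: Qd = 475 − 2P; Qs = 5P + 20.
Without the tax, 475 − 2P = 5P + 20 gives 7P = 455, so P* = $65 and Q* = 345.
With the tax collected from suppliers, supply shifts: Qs = 5(P − 28) + 20.
New equilibrium: consumers pay $85, suppliers receive $57, Q = 305. (Wedge: Pb − Ps = 28.)
Revenue = t · Q = 28 · 305 = $8540.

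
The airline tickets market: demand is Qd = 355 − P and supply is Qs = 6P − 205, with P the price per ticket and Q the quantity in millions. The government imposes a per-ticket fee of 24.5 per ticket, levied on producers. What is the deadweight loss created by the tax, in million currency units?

Deadweight loss = 257.25 million.

Without the tax, 355 − P = 6P − 205 gives 7P = 560, so P* = 80 and Q* = 275.
With the tax collected from producers, supply shifts: Qs = 6(P − 24.5) − 205.
Solving gives Q = 254 with consumers paying 101 and producers receiving 76.5 (the 24.5 wedge).
Quantity falls by |ΔQ| = |275 − 254| = 21.
DWL = ½ · t · |ΔQ| = ½ · 24.5 · 21 = 257.25.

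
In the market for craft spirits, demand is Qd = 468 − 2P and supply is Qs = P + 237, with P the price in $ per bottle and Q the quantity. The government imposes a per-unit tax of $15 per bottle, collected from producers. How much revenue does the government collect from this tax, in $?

Tax revenue = $4560.

Before the tax: set 468 − 2P = P + 237 → P* = $77, Q* = 314.
With the tax collected from producers, supply shifts: Qs = (P − 15) + 237.
New equilibrium: consumers pay $82, producers receive $67, Q = 304. (Wedge: Pb − Ps = 15.)
Revenue = t · Q = 15 · 304 = $4560.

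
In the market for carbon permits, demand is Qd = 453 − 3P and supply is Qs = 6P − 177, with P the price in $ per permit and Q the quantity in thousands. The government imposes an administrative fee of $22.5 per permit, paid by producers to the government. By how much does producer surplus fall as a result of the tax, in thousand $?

Producer surplus falls by $1653.75 thousand.

Before the tax: set 453 − 3P = 6P − 177 → P* = $70, Q* = 243.
With the tax collected from producers, supply shifts: Qs = 6(P − 22.5) − 177.
Solving gives Q = 198 with buyers paying $85 and producers receiving $62.5 (the $22.5 wedge).
ΔPS is the trapezoid between Q = 198 and Q = 243 of height $7.5: ½ · (243 + 198) · 7.5 = $1653.75.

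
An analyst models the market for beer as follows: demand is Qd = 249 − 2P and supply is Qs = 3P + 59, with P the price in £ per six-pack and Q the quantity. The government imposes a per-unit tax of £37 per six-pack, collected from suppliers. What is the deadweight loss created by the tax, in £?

Deadweight loss = £821.4.

Before the tax: set 249 − 2P = 3P + 59 → P* = £38, Q* = 173.
With the tax collected from suppliers, supply shifts: Qs = 3(P − 37) + 59.
Solving gives Q = 128.6 with consumers paying £60.2 and suppliers receiving £23.2 (the £37 wedge).
Quantity falls by |ΔQ| = |173 − 128.6| = 44.4.
DWL = ½ · t · |ΔQ| = ½ · 37 · 44.4 = £821.4.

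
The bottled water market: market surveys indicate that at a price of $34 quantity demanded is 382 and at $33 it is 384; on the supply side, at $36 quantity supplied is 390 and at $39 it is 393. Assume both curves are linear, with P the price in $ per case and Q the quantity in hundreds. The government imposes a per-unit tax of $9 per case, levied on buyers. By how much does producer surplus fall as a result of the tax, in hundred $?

Producer surplus falls by $2298 hundred.

Demand slope: (384 − 382)/(33 − 34) = -2, so Qd = 450 − 2P.
Supply slope: (393 − 390)/(39 − 36) = 1, so Qs = P + 354.
Before the tax: set 450 − 2P = P + 354 → P* = $32, Q* = 386.
With the tax collected from buyers, demand (in seller-price terms) shifts: Qd = 450 − 2(P + 9).
Solving gives Q = 380 with buyers paying $35 and sellers receiving $26 (the $9 wedge).
ΔPS is the trapezoid between Q = 380 and Q = 386 of height $6: ½ · (386 + 380) · 6 = $2298.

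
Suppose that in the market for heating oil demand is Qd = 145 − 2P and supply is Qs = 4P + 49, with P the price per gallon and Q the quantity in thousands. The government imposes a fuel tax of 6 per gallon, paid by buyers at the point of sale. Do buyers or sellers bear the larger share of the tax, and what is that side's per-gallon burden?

Buyers bear the larger share: 4 per gallon.

Before the tax: set 145 − 2P = 4P + 49 → P* = 16, Q* = 113.
With the tax collected from buyers, demand (in seller-price terms) shifts: Qd = 145 − 2(P + 6).
Solving gives Q = 105 with buyers paying 20 and sellers receiving 14 (the 6 wedge).
Per-gallon burden: buyers 4, sellers 2.
Buyers take the larger share because demand is less price-elastic here (demand slope 2 vs supply slope 4).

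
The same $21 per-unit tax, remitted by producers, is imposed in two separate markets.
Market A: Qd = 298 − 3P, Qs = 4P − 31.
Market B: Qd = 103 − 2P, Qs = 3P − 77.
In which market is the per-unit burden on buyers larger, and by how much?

Market A: pre-tax P* = $47, Q* = 157; post-tax Q = 121; per-unit burden on buyers = $12.
Market B: pre-tax P* = $36, Q* = 31; post-tax Q = 5.8; per-unit burden on buyers = $12.6.
Difference: $12 vs $12.6 → market B is larger by $0.6.

Market B, by $0.6.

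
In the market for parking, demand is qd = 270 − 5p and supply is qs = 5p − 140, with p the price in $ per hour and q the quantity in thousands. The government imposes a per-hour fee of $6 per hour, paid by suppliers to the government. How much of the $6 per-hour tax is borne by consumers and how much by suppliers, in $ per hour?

Consumers bear $3 per hour; suppliers bear $3 per hour.

Before the tax: set 270 − 5p = 5p − 140 → p* = $41, q* = 65.
With the tax collected from suppliers, supply shifts: qs = 5(p − 6) − 140.
Solving gives q = 50 with consumers paying $44 and suppliers receiving $38 (the $6 wedge).
Burden on consumers: $3; on suppliers: $3. (They sum to $6.)
The less price-elastic side of the market bears the larger share of a per-unit tax.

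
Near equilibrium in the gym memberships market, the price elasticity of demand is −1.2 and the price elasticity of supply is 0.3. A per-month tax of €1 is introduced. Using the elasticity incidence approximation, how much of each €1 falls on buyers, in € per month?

Buyers bear ≈ €0.2 per month.

Incidence ratio: buyers' share ≈ εs / (εs + |εd|) = 0.3 / (0.3 + 1.2) = 0.2.
So buyers bear ≈ 0.2 × €1 = €0.2; suppliers bear €0.8.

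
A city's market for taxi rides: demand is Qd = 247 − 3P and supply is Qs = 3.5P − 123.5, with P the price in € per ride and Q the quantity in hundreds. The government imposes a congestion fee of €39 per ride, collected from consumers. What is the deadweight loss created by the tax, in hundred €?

Before the tax: set 247 − 3P = 3.5P − 123.5 → P* = €57, Q* = 76.
With the tax collected from consumers, demand (in seller-price terms) shifts: Qd = 247 − 3(P + 39).
Solving gives Q = 13 with consumers paying €78 and producers receiving €39 (the €39 wedge).
Quantity falls by |ΔQ| = |76 − 13| = 63.
DWL = ½ · t · |ΔQ| = ½ · 39 · 63 = €1228.5.

Deadweight loss = €1228.5 hundred.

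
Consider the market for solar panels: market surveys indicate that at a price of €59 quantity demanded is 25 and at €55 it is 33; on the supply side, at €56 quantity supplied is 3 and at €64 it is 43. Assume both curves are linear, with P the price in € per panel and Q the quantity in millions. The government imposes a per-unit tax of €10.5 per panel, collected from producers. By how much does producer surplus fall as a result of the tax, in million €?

Demand slope: (33 − 25)/(55 − 59) = -2, so Qd = 143 − 2P.
Supply slope: (43 − 3)/(64 − 56) = 5, so Qs = 5P − 277.
Before the tax: set 143 − 2P = 5P − 277 → P* = €60, Q* = 23.
With the tax collected from producers, supply shifts: Qs = 5(P − 10.5) − 277.
Solving gives Q = 8 with consumers paying €67.5 and producers receiving €57 (the €10.5 wedge).
ΔPS is the trapezoid between Q = 8 and Q = 23 of height €3: ½ · (23 + 8) · 3 = €46.5.

Producer surplus falls by €46.5 million.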